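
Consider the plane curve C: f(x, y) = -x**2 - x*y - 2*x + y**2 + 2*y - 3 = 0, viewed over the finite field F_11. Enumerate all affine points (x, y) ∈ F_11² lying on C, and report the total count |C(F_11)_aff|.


Affine F_11-points: {(0, 1), (0, 8), (1, 2), (1, 8), (2, 0), (6, 2), (7, 0), (7, 5), (8, 1), (8, 5)}; count = 10.

For each of the 121 pairs (x, y) ∈ F_11², evaluate f(x, y) mod 11. Record the zeros.
  x = 0: [0↦8, 1↦0, 2↦5, 3↦1, 4↦10, 5↦10, 6↦1, 7↦5, 8↦0, 9↦8, 10↦7]  zeros at y ∈ {1, 8}
  x = 1: [0↦5, 1↦7, 2↦0, 3↦6, 4↦3, 5↦2, 6↦3, 7↦6, 8↦0, 9↦7, 10↦5]  zeros at y ∈ {2, 8}
  x = 2: [0↦0, 1↦1, 2↦4, 3↦9, 4↦5, 5↦3, 6↦3, 7↦5, 8↦9, 9↦4, 10↦1]  zeros at y ∈ {0}
  x = 3: [0↦4, 1↦4, 2↦6, 3↦10, 4↦5, 5↦2, 6↦1, 7↦2, 8↦5, 9↦10, 10↦6]  zeros at y ∈ ∅
  x = 4: [0↦6, 1↦5, 2↦6, 3↦9, 4↦3, 5↦10, 6↦8, 7↦8, 8↦10, 9↦3, 10↦9]  zeros at y ∈ ∅
  x = 5: [0↦6, 1↦4, 2↦4, 3↦6, 4↦10, 5↦5, 6↦2, 7↦1, 8↦2, 9↦5, 10↦10]  zeros at y ∈ ∅
  x = 6: [0↦4, 1↦1, 2↦0, 3↦1, 4↦4, 5↦9, 6↦5, 7↦3, 8↦3, 9↦5, 10↦9]  zeros at y ∈ {2}
  x = 7: [0↦0, 1↦7, 2↦5, 3↦5, 4↦7, 5↦0, 6↦6, 7↦3, 8↦2, 9↦3, 10↦6]  zeros at y ∈ {0, 5}
  x = 8: [0↦5, 1↦0, 2↦8, 3↦7, 4↦8, 5↦0, 6↦5, 7↦1, 8↦10, 9↦10, 10↦1]  zeros at y ∈ {1, 5}
  x = 9: [0↦8, 1↦2, 2↦9, 3↦7, 4↦7, 5↦9, 6↦2, 7↦8, 8↦5, 9↦4, 10↦5]  zeros at y ∈ ∅
  x = 10: [0↦9, 1↦2, 2↦8, 3↦5, 4↦4, 5↦5, 6↦8, 7↦2, 8↦9, 9↦7, 10↦7]  zeros at y ∈ ∅
Collecting zeros: affine points = {(0, 1), (0, 8), (1, 2), (1, 8), (2, 0), (6, 2), (7, 0), (7, 5), (8, 1), (8, 5)}.
Total count |C(F_11)_aff| = 10.


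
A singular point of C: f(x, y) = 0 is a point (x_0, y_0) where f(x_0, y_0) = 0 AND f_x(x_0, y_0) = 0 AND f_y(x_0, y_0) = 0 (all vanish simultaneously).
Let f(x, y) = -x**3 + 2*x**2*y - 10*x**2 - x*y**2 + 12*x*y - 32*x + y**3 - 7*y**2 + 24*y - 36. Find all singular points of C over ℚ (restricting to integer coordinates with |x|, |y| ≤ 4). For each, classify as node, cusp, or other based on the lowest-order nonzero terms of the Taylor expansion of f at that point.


Singular points: {(-2, 2)}; classification: cusp.

Compute partial derivatives:
  f_x = -3*x**2 + 4*x*y - 20*x - y**2 + 12*y - 32.
  f_y = 2*x**2 - 2*x*y + 12*x + 3*y**2 - 14*y + 24.
Scan x_0 ∈ {−4, ..., 4}. For each x_0, f_y(x_0, y) is a polynomial in y; find its integer roots y ∈ {−4, ..., 4}, then test f_x and f at those candidates.
  x = -4: f_y(-4, y) = 3*y**2 - 6*y + 8; no integer root y with |y| ≤ 4.
  x = -3: f_y(-3, y) = 3*y**2 - 8*y + 6; no integer root y with |y| ≤ 4.
  x = -2: f_y(-2, y) = 3*y**2 - 10*y + 8; vanishes at y ∈ {2}. (-2, 2): f_x = 0, f = 0 — SINGULAR.
  x = -1: f_y(-1, y) = 3*y**2 - 12*y + 14; no integer root y with |y| ≤ 4.
  x = 0: f_y(0, y) = 3*y**2 - 14*y + 24; no integer root y with |y| ≤ 4.
  x = 1: f_y(1, y) = 3*y**2 - 16*y + 38; no integer root y with |y| ≤ 4.
  x = 2: f_y(2, y) = 3*y**2 - 18*y + 56; no integer root y with |y| ≤ 4.
  x = 3: f_y(3, y) = 3*y**2 - 20*y + 78; no integer root y with |y| ≤ 4.
  x = 4: f_y(4, y) = 3*y**2 - 22*y + 104; no integer root y with |y| ≤ 4.
Only singular point on the grid: (-2, 2).
Classify: substitute x = -2 + u, y = 2 + v and expand: f = -u**3 + 2*u**2*v - u*v**2 + v**3 + v**2.
No constant or linear terms (consistent with a singular point). Quadratic part: v**2. Cubic part: -u**3 + 2*u**2*v - u*v**2 + v**3.
The quadratic part v**2 is a perfect square, so there is a single (double) tangent line v = 0, i.e. y = 2. Restricting the cubic part to that line (v = 0) leaves -u**3 ≠ 0, so f is not divisible by v and the branch is v² ≈ u**3 to lowest order — this is a cusp.
Classification: cusp.


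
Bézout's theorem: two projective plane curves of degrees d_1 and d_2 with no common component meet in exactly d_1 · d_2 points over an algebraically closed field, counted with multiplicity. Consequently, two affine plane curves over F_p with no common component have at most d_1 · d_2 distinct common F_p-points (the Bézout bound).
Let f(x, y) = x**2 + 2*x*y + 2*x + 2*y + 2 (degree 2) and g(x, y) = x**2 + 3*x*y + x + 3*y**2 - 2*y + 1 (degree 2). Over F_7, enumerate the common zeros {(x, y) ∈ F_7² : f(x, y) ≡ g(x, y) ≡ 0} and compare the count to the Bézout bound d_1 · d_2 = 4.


Common zeros: ∅; count = 0; Bézout bound = 4.

deg(f) = 2, deg(g) = 2, so Bézout bound = 4.
Scan x ∈ F_7. For each x, list the y ∈ F_7 with f(x, y) ≡ 0 and those with g(x, y) ≡ 0 (mod 7); the common zeros in that column are the intersection.
  x = 0: f ≡ 0 at y ∈ {6}; g ≡ 0 at y ∈ ∅; common: ∅.
  x = 1: f ≡ 0 at y ∈ {4}; g ≡ 0 at y ∈ {1}; common: ∅.
  x = 2: f ≡ 0 at y ∈ {3}; g ≡ 0 at y ∈ {0, 1}; common: ∅.
  x = 3: f ≡ 0 at y ∈ {4}; g ≡ 0 at y ∈ ∅; common: ∅.
  x = 4: f ≡ 0 at y ∈ {3}; g ≡ 0 at y ∈ {0, 6}; common: ∅.
  x = 5: f ≡ 0 at y ∈ {1}; g ≡ 0 at y ∈ {6}; common: ∅.
  x = 6: f ≡ 0 at y ∈ ∅; g ≡ 0 at y ∈ ∅; common: ∅.
Collecting: common zeros = ∅, so the count is 0.
Comparison with the Bézout bound: 0 ≤ 4 = deg(f)·deg(g), as expected for curves with no common component (the affine F_7-count falls short of the bound because intersections may lie at infinity, over extension fields, or carry multiplicity).


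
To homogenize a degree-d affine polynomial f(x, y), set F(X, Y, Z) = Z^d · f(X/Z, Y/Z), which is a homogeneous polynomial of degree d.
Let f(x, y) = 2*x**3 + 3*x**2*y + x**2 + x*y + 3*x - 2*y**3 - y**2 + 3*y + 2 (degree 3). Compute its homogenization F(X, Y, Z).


F(X, Y, Z) = 2*X**3 + 3*X**2*Y + X**2*Z + X*Y*Z + 3*X*Z**2 - 2*Y**3 - Y**2*Z + 3*Y*Z**2 + 2*Z**3

deg(f) = 3.
Substitute x = X/Z, y = Y/Z into f, then multiply by Z^3.
  monomial 2·x^3·y^0 ↦ 2·X^3·Y^0·Z^0.
  monomial 3·x^2·y^1 ↦ 3·X^2·Y^1·Z^0.
  monomial 1·x^2·y^0 ↦ 1·X^2·Y^0·Z^1.
  monomial 1·x^1·y^1 ↦ 1·X^1·Y^1·Z^1.
  monomial 3·x^1·y^0 ↦ 3·X^1·Y^0·Z^2.
  monomial -2·x^0·y^3 ↦ -2·X^0·Y^3·Z^0.
  monomial -1·x^0·y^2 ↦ -1·X^0·Y^2·Z^1.
  monomial 3·x^0·y^1 ↦ 3·X^0·Y^1·Z^2.
  monomial 2·x^0·y^0 ↦ 2·X^0·Y^0·Z^3.
Collecting: F(X, Y, Z) = 2*X**3 + 3*X**2*Y + X**2*Z + X*Y*Z + 3*X*Z**2 - 2*Y**3 - Y**2*Z + 3*Y*Z**2 + 2*Z**3.


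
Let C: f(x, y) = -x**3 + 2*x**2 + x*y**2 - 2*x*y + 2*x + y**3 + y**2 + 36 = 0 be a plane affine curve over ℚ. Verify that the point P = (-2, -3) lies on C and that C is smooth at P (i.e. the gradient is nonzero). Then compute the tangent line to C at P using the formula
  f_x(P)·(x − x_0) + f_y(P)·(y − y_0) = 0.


Tangent line at P: -3*x + 37*y + 105 = 0.

Step 1: f(-2, -3) = 0, so P lies on C.
Step 2: partial derivatives
  f_x(x, y) = -3*x**2 + 4*x + y**2 - 2*y + 2, f_y(x, y) = 2*x*y - 2*x + 3*y**2 + 2*y.
  f_x(P) = -3, f_y(P) = 37 (gradient nonzero, so P is smooth).
Step 3: tangent line at P: -3·(x − -2) + 37·(y − -3) = 0.
Expanding: -3*x + 37*y + 105 = 0.


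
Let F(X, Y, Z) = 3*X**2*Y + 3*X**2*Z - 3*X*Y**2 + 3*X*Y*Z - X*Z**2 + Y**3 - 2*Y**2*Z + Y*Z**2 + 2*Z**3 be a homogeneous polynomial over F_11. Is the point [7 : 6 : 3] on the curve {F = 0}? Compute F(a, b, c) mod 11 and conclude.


F(7,6,3) ≡ 0 (mod 11); P is on the curve.

Evaluate F(7, 6, 3) term-by-term (mod 11).
  3*X**2*Y ↦ 3·49·6·1 = 882
  3*X**2*Z ↦ 3·49·1·3 = 441
  -3*X*Y**2 ↦ -3·7·36·1 = -756
  3*X*Y*Z ↦ 3·7·6·3 = 378
  -X*Z**2 ↦ -1·7·1·9 = -63
  Y**3 ↦ 1·1·216·1 = 216
  -2*Y**2*Z ↦ -2·1·36·3 = -216
  Y*Z**2 ↦ 1·1·6·9 = 54
  2*Z**3 ↦ 2·1·1·27 = 54
Sum: F(7, 6, 3) = (882) + (441) + (-756) + (378) + (-63) + (216) + (-216) + (54) + (54) = 990.
Reducing mod 11: 990 ≡ 0 (mod 11).
Since F(a, b, c) ≡ 0 (mod 11), P lies on the curve.


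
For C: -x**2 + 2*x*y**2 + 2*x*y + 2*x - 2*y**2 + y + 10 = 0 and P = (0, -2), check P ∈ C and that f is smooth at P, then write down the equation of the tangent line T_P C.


Tangent line at P: 6*x + 9*y + 18 = 0.

Step 1: f(0, -2) = 0, so P lies on C.
Step 2: partial derivatives
  f_x(x, y) = -2*x + 2*y**2 + 2*y + 2, f_y(x, y) = 4*x*y + 2*x - 4*y + 1.
  f_x(P) = 6, f_y(P) = 9 (gradient nonzero, so P is smooth).
Step 3: tangent line at P: 6·(x − 0) + 9·(y − -2) = 0.
Expanding: 6*x + 9*y + 18 = 0.


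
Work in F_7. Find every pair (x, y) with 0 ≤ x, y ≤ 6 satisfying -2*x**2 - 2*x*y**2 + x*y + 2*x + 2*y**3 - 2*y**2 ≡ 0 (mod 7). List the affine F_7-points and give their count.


Affine F_7-points: {(0, 0), (0, 1), (1, 0), (1, 3), (1, 6), (2, 6), (3, 3), (3, 4), (4, 1), (5, 4)}; count = 10.

For each of the 49 pairs (x, y) ∈ F_7², evaluate f(x, y) mod 7. Record the zeros.
  x = 0: [0↦0, 1↦0, 2↦1, 3↦1, 4↦5, 5↦4, 6↦3]  zeros at y ∈ {0, 1}
  x = 1: [0↦0, 1↦6, 2↦2, 3↦0, 4↦5, 5↦1, 6↦0]  zeros at y ∈ {0, 3, 6}
  x = 2: [0↦3, 1↦1, 2↦6, 3↦2, 4↦1, 5↦1, 6↦0]  zeros at y ∈ {6}
  x = 3: [0↦2, 1↦6, 2↦6, 3↦0, 4↦0, 5↦4, 6↦3]  zeros at y ∈ {3, 4}
  x = 4: [0↦4, 1↦0, 2↦2, 3↦1, 4↦2, 5↦3, 6↦2]  zeros at y ∈ {1}
  x = 5: [0↦2, 1↦4, 2↦1, 3↦5, 4↦0, 5↦5, 6↦4]  zeros at y ∈ {4}
  x = 6: [0↦3, 1↦4, 2↦3, 3↦5, 4↦1, 5↦3, 6↦2]  zeros at y ∈ ∅
Collecting zeros: affine points = {(0, 0), (0, 1), (1, 0), (1, 3), (1, 6), (2, 6), (3, 3), (3, 4), (4, 1), (5, 4)}.
Total count |C(F_7)_aff| = 10.


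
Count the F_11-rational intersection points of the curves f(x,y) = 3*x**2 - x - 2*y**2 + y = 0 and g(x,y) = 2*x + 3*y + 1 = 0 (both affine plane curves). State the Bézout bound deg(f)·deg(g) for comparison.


Common zeros: ∅; count = 0; Bézout bound = 2.

deg(f) = 2, deg(g) = 1, so Bézout bound = 2.
Scan x ∈ F_11. For each x, list the y ∈ F_11 with f(x, y) ≡ 0 and those with g(x, y) ≡ 0 (mod 11); the common zeros in that column are the intersection.
  x = 0: f ≡ 0 at y ∈ {0, 6}; g ≡ 0 at y ∈ {7}; common: ∅.
  x = 1: f ≡ 0 at y ∈ ∅; g ≡ 0 at y ∈ {10}; common: ∅.
  x = 2: f ≡ 0 at y ∈ {8, 9}; g ≡ 0 at y ∈ {2}; common: ∅.
  x = 3: f ≡ 0 at y ∈ ∅; g ≡ 0 at y ∈ {5}; common: ∅.
  x = 4: f ≡ 0 at y ∈ {0, 6}; g ≡ 0 at y ∈ {8}; common: ∅.
  x = 5: f ≡ 0 at y ∈ {3}; g ≡ 0 at y ∈ {0}; common: ∅.
  x = 6: f ≡ 0 at y ∈ {7, 10}; g ≡ 0 at y ∈ {3}; common: ∅.
  x = 7: f ≡ 0 at y ∈ ∅; g ≡ 0 at y ∈ {6}; common: ∅.
  x = 8: f ≡ 0 at y ∈ ∅; g ≡ 0 at y ∈ {9}; common: ∅.
  x = 9: f ≡ 0 at y ∈ {7, 10}; g ≡ 0 at y ∈ {1}; common: ∅.
  x = 10: f ≡ 0 at y ∈ {3}; g ≡ 0 at y ∈ {4}; common: ∅.
Collecting: common zeros = ∅, so the count is 0.
Comparison with the Bézout bound: 0 ≤ 2 = deg(f)·deg(g), as expected for curves with no common component (the affine F_11-count falls short of the bound because intersections may lie at infinity, over extension fields, or carry multiplicity).


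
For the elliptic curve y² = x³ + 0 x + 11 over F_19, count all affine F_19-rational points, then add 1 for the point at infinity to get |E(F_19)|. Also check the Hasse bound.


Affine points = {(0, 7), (0, 12), (2, 0), (3, 0), (10, 2), (10, 17), (13, 2), (13, 17), (14, 0), (15, 2), (15, 17)}; affine count = 11; |E(F_19)| = 12.

Discriminant check: Δ ∝ 4a³ + 27b² = 4·0³ + 27·11² = 4·0 + 27·121 ≡ 18 (mod 19). Nonzero ⇒ E is nonsingular.
For each x ∈ F_19, compute rhs = x³ + 0·x + 11 mod 19, then count y ∈ F_19 with y² ≡ rhs.
  x = 0: rhs = 11, matching y values: 7, 12 (2 points).
  x = 1: rhs = 12, matching y values: none (0 points).
  x = 2: rhs = 0, matching y values: 0 (1 points).
  x = 3: rhs = 0, matching y values: 0 (1 points).
  x = 4: rhs = 18, matching y values: none (0 points).
  x = 5: rhs = 3, matching y values: none (0 points).
  x = 6: rhs = 18, matching y values: none (0 points).
  x = 7: rhs = 12, matching y values: none (0 points).
  x = 8: rhs = 10, matching y values: none (0 points).
  x = 9: rhs = 18, matching y values: none (0 points).
  x = 10: rhs = 4, matching y values: 2, 17 (2 points).
  x = 11: rhs = 12, matching y values: none (0 points).
  x = 12: rhs = 10, matching y values: none (0 points).
  x = 13: rhs = 4, matching y values: 2, 17 (2 points).
  x = 14: rhs = 0, matching y values: 0 (1 points).
  x = 15: rhs = 4, matching y values: 2, 17 (2 points).
  x = 16: rhs = 3, matching y values: none (0 points).
  x = 17: rhs = 3, matching y values: none (0 points).
  x = 18: rhs = 10, matching y values: none (0 points).
Total affine count: 11.
Full point count |E(F_19)| = 11 + 1 = 12.
Hasse bound: |12 − (19+1)| = |-8| = 8 ≤ 2√19 ≈ 8.7178 ✓.


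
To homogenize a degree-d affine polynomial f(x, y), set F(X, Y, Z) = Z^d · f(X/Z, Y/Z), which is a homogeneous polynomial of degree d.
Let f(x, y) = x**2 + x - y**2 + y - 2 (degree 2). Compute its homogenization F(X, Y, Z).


F(X, Y, Z) = X**2 + X*Z - Y**2 + Y*Z - 2*Z**2

deg(f) = 2.
Substitute x = X/Z, y = Y/Z into f, then multiply by Z^2.
  monomial 1·x^2·y^0 ↦ 1·X^2·Y^0·Z^0.
  monomial 1·x^1·y^0 ↦ 1·X^1·Y^0·Z^1.
  monomial -1·x^0·y^2 ↦ -1·X^0·Y^2·Z^0.
  monomial 1·x^0·y^1 ↦ 1·X^0·Y^1·Z^1.
  monomial -2·x^0·y^0 ↦ -2·X^0·Y^0·Z^2.
Collecting: F(X, Y, Z) = X**2 + X*Z - Y**2 + Y*Z - 2*Z**2.


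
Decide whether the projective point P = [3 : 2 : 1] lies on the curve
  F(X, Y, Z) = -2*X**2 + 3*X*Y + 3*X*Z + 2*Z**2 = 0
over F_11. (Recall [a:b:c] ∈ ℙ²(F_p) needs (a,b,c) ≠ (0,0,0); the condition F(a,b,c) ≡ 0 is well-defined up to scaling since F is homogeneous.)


F(3,2,1) ≡ 0 (mod 11); P is on the curve.

Evaluate F(3, 2, 1) term-by-term (mod 11).
  -2*X**2 ↦ -2·9·1·1 = -18
  3*X*Y ↦ 3·3·2·1 = 18
  3*X*Z ↦ 3·3·1·1 = 9
  2*Z**2 ↦ 2·1·1·1 = 2
Sum: F(3, 2, 1) = (-18) + (18) + (9) + (2) = 11.
Reducing mod 11: 11 ≡ 0 (mod 11).
Since F(a, b, c) ≡ 0 (mod 11), P lies on the curve.


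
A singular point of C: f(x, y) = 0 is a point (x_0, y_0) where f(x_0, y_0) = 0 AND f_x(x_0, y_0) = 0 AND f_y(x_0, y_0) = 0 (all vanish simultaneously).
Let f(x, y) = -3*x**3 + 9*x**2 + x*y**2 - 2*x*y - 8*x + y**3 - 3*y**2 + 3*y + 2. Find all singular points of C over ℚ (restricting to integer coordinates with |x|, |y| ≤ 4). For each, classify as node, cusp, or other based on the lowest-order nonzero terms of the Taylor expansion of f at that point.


Singular points: {(1, 1)}; classification: cusp.

Compute partial derivatives:
  f_x = -9*x**2 + 18*x + y**2 - 2*y - 8.
  f_y = 2*x*y - 2*x + 3*y**2 - 6*y + 3.
Scan x_0 ∈ {−4, ..., 4}. For each x_0, f_y(x_0, y) is a polynomial in y; find its integer roots y ∈ {−4, ..., 4}, then test f_x and f at those candidates.
  x = -4: f_y(-4, y) = 3*y**2 - 14*y + 11; vanishes at y ∈ {1}. (-4, 1): f_x = -225 ≠ 0.
  x = -3: f_y(-3, y) = 3*y**2 - 12*y + 9; vanishes at y ∈ {1, 3}. (-3, 1): f_x = -144 ≠ 0; (-3, 3): f_x = -140 ≠ 0.
  x = -2: f_y(-2, y) = 3*y**2 - 10*y + 7; vanishes at y ∈ {1}. (-2, 1): f_x = -81 ≠ 0.
  x = -1: f_y(-1, y) = 3*y**2 - 8*y + 5; vanishes at y ∈ {1}. (-1, 1): f_x = -36 ≠ 0.
  x = 0: f_y(0, y) = 3*y**2 - 6*y + 3; vanishes at y ∈ {1}. (0, 1): f_x = -9 ≠ 0.
  x = 1: f_y(1, y) = 3*y**2 - 4*y + 1; vanishes at y ∈ {1}. (1, 1): f_x = 0, f = 0 — SINGULAR.
  x = 2: f_y(2, y) = 3*y**2 - 2*y - 1; vanishes at y ∈ {1}. (2, 1): f_x = -9 ≠ 0.
  x = 3: f_y(3, y) = 3*y**2 - 3; vanishes at y ∈ {-1, 1}. (3, -1): f_x = -32 ≠ 0; (3, 1): f_x = -36 ≠ 0.
  x = 4: f_y(4, y) = 3*y**2 + 2*y - 5; vanishes at y ∈ {1}. (4, 1): f_x = -81 ≠ 0.
Only singular point on the grid: (1, 1).
Classify: substitute x = 1 + u, y = 1 + v and expand: f = -3*u**3 + u*v**2 + v**3 + v**2.
No constant or linear terms (consistent with a singular point). Quadratic part: v**2. Cubic part: -3*u**3 + u*v**2 + v**3.
The quadratic part v**2 is a perfect square, so there is a single (double) tangent line v = 0, i.e. y = 1. Restricting the cubic part to that line (v = 0) leaves -3*u**3 ≠ 0, so f is not divisible by v and the branch is v² ≈ 3*u**3 to lowest order — this is a cusp.
Classification: cusp.


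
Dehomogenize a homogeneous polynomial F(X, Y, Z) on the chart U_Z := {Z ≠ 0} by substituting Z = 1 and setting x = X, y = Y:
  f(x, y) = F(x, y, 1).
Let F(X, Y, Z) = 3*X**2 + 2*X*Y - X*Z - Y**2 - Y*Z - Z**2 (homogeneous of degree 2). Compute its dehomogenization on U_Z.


f(x, y) = 3*x**2 + 2*x*y - x - y**2 - y - 1

On U_Z we set Z = 1. Each monomial c·X^i·Y^j·Z^k in F becomes c·x^i·y^j·1^k = c·x^i·y^j.
Substituting Z = 1: F(X, Y, 1) = 3*x**2 + 2*x*y - x - y**2 - y - 1.
Note: deg(f) ≤ deg(F) = 2; strict inequality happens when F is divisible by Z (lost terms).


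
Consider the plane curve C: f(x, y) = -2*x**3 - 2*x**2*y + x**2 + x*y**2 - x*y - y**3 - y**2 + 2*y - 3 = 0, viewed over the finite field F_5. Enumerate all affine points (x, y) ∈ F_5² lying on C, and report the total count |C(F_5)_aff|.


Affine F_5-points: {(0, 4), (2, 0), (2, 2), (2, 4), (4, 0)}; count = 5.

For each of the 25 pairs (x, y) ∈ F_5², evaluate f(x, y) mod 5. Record the zeros.
  x = 0: [0↦2, 1↦2, 2↦4, 3↦2, 4↦0]  zeros at y ∈ {4}
  x = 1: [0↦1, 1↦4, 2↦1, 3↦1, 4↦3]  zeros at y ∈ ∅
  x = 2: [0↦0, 1↦2, 2↦0, 3↦3, 4↦0]  zeros at y ∈ {0, 2, 4}
  x = 3: [0↦2, 1↦4, 2↦4, 3↦1, 4↦4]  zeros at y ∈ ∅
  x = 4: [0↦0, 1↦3, 2↦1, 3↦3, 4↦3]  zeros at y ∈ {0}
Collecting zeros: affine points = {(0, 4), (2, 0), (2, 2), (2, 4), (4, 0)}.
Total count |C(F_5)_aff| = 5.


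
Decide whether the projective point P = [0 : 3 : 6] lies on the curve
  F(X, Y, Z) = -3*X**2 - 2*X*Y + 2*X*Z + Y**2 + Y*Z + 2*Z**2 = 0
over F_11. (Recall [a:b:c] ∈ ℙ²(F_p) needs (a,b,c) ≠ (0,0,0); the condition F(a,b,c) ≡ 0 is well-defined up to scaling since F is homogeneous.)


F(0,3,6) ≡ 0 (mod 11); P is on the curve.

Evaluate F(0, 3, 6) term-by-term (mod 11).
  -3*X**2 ↦ -3·0·1·1 = 0
  -2*X*Y ↦ -2·0·3·1 = 0
  2*X*Z ↦ 2·0·1·6 = 0
  Y**2 ↦ 1·1·9·1 = 9
  Y*Z ↦ 1·1·3·6 = 18
  2*Z**2 ↦ 2·1·1·36 = 72
Sum: F(0, 3, 6) = (0) + (0) + (0) + (9) + (18) + (72) = 99.
Reducing mod 11: 99 ≡ 0 (mod 11).
Since F(a, b, c) ≡ 0 (mod 11), P lies on the curve.


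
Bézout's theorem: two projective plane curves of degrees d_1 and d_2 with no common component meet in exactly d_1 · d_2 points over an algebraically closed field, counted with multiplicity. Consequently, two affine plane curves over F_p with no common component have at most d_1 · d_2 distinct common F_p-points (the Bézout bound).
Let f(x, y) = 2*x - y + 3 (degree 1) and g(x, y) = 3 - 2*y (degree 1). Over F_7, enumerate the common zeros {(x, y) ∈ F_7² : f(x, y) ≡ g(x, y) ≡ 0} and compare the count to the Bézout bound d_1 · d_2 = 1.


Common zeros: {(1, 5)}; count = 1; Bézout bound = 1.

deg(f) = 1, deg(g) = 1, so Bézout bound = 1.
Scan x ∈ F_7. For each x, list the y ∈ F_7 with f(x, y) ≡ 0 and those with g(x, y) ≡ 0 (mod 7); the common zeros in that column are the intersection.
  x = 0: f ≡ 0 at y ∈ {3}; g ≡ 0 at y ∈ {5}; common: ∅.
  x = 1: f ≡ 0 at y ∈ {5}; g ≡ 0 at y ∈ {5}; common: {5}.
  x = 2: f ≡ 0 at y ∈ {0}; g ≡ 0 at y ∈ {5}; common: ∅.
  x = 3: f ≡ 0 at y ∈ {2}; g ≡ 0 at y ∈ {5}; common: ∅.
  x = 4: f ≡ 0 at y ∈ {4}; g ≡ 0 at y ∈ {5}; common: ∅.
  x = 5: f ≡ 0 at y ∈ {6}; g ≡ 0 at y ∈ {5}; common: ∅.
  x = 6: f ≡ 0 at y ∈ {1}; g ≡ 0 at y ∈ {5}; common: ∅.
Collecting: common zeros = {(1, 5)}, so the count is 1.
Comparison with the Bézout bound: 1 ≤ 1 = deg(f)·deg(g), as expected for curves with no common component (the bound is attained).


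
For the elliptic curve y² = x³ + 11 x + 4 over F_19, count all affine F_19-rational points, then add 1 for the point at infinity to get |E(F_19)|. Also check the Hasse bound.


Affine points = {(0, 2), (0, 17), (1, 4), (1, 15), (3, 8), (3, 11), (4, 6), (4, 13), (6, 1), (6, 18), (7, 5), (7, 14), (13, 8), (13, 11), (16, 1), (16, 18), (18, 7), (18, 12)}; affine count = 18; |E(F_19)| = 19.

Discriminant check: Δ ∝ 4a³ + 27b² = 4·11³ + 27·4² = 4·1331 + 27·16 ≡ 18 (mod 19). Nonzero ⇒ E is nonsingular.
For each x ∈ F_19, compute rhs = x³ + 11·x + 4 mod 19, then count y ∈ F_19 with y² ≡ rhs.
  x = 0: rhs = 4, matching y values: 2, 17 (2 points).
  x = 1: rhs = 16, matching y values: 4, 15 (2 points).
  x = 2: rhs = 15, matching y values: none (0 points).
  x = 3: rhs = 7, matching y values: 8, 11 (2 points).
  x = 4: rhs = 17, matching y values: 6, 13 (2 points).
  x = 5: rhs = 13, matching y values: none (0 points).
  x = 6: rhs = 1, matching y values: 1, 18 (2 points).
  x = 7: rhs = 6, matching y values: 5, 14 (2 points).
  x = 8: rhs = 15, matching y values: none (0 points).
  x = 9: rhs = 15, matching y values: none (0 points).
  x = 10: rhs = 12, matching y values: none (0 points).
  x = 11: rhs = 12, matching y values: none (0 points).
  x = 12: rhs = 2, matching y values: none (0 points).
  x = 13: rhs = 7, matching y values: 8, 11 (2 points).
  x = 14: rhs = 14, matching y values: none (0 points).
  x = 15: rhs = 10, matching y values: none (0 points).
  x = 16: rhs = 1, matching y values: 1, 18 (2 points).
  x = 17: rhs = 12, matching y values: none (0 points).
  x = 18: rhs = 11, matching y values: 7, 12 (2 points).
Total affine count: 18.
Full point count |E(F_19)| = 18 + 1 = 19.
Hasse bound: |19 − (19+1)| = |-1| = 1 ≤ 2√19 ≈ 8.7178 ✓.


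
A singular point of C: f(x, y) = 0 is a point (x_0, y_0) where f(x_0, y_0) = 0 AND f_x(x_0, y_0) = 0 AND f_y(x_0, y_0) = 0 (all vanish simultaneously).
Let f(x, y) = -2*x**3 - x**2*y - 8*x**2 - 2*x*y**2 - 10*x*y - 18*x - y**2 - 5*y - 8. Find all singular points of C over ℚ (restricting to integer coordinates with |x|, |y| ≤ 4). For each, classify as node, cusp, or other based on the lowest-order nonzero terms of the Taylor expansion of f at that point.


Singular points: {(-1, -2)}; classification: cusp.

Compute partial derivatives:
  f_x = -6*x**2 - 2*x*y - 16*x - 2*y**2 - 10*y - 18.
  f_y = -x**2 - 4*x*y - 10*x - 2*y - 5.
Scan x_0 ∈ {−4, ..., 4}. For each x_0, f_y(x_0, y) is a polynomial in y; find its integer roots y ∈ {−4, ..., 4}, then test f_x and f at those candidates.
  x = -4: f_y(-4, y) = 14*y + 19; no integer root y with |y| ≤ 4.
  x = -3: f_y(-3, y) = 10*y + 16; no integer root y with |y| ≤ 4.
  x = -2: f_y(-2, y) = 6*y + 11; no integer root y with |y| ≤ 4.
  x = -1: f_y(-1, y) = 2*y + 4; vanishes at y ∈ {-2}. (-1, -2): f_x = 0, f = 0 — SINGULAR.
  x = 0: f_y(0, y) = -2*y - 5; no integer root y with |y| ≤ 4.
  x = 1: f_y(1, y) = -6*y - 16; no integer root y with |y| ≤ 4.
  x = 2: f_y(2, y) = -10*y - 29; no integer root y with |y| ≤ 4.
  x = 3: f_y(3, y) = -14*y - 44; no integer root y with |y| ≤ 4.
  x = 4: f_y(4, y) = -18*y - 61; no integer root y with |y| ≤ 4.
Only singular point on the grid: (-1, -2).
Classify: substitute x = -1 + u, y = -2 + v and expand: f = -2*u**3 - u**2*v - 2*u*v**2 + v**2.
No constant or linear terms (consistent with a singular point). Quadratic part: v**2. Cubic part: -2*u**3 - u**2*v - 2*u*v**2.
The quadratic part v**2 is a perfect square, so there is a single (double) tangent line v = 0, i.e. y = -2. Restricting the cubic part to that line (v = 0) leaves -2*u**3 ≠ 0, so f is not divisible by v and the branch is v² ≈ 2*u**3 to lowest order — this is a cusp.
Classification: cusp.


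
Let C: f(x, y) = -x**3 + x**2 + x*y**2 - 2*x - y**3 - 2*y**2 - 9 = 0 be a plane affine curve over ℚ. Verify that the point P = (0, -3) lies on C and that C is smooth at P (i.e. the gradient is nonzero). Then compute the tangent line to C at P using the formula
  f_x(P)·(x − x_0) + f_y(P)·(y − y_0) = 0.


Tangent line at P: 7*x - 15*y - 45 = 0.

Step 1: f(0, -3) = 0, so P lies on C.
Step 2: partial derivatives
  f_x(x, y) = -3*x**2 + 2*x + y**2 - 2, f_y(x, y) = 2*x*y - 3*y**2 - 4*y.
  f_x(P) = 7, f_y(P) = -15 (gradient nonzero, so P is smooth).
Step 3: tangent line at P: 7·(x − 0) + -15·(y − -3) = 0.
Expanding: 7*x - 15*y - 45 = 0.


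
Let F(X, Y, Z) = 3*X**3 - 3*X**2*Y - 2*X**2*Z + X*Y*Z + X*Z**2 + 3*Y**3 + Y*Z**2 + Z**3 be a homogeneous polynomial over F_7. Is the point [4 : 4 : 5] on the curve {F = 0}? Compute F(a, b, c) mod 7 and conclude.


F(4,4,5) ≡ 3 (mod 7); P is NOT on the curve.

Evaluate F(4, 4, 5) term-by-term (mod 7).
  3*X**3 ↦ 3·64·1·1 = 192
  -3*X**2*Y ↦ -3·16·4·1 = -192
  -2*X**2*Z ↦ -2·16·1·5 = -160
  X*Y*Z ↦ 1·4·4·5 = 80
  X*Z**2 ↦ 1·4·1·25 = 100
  3*Y**3 ↦ 3·1·64·1 = 192
  Y*Z**2 ↦ 1·1·4·25 = 100
  Z**3 ↦ 1·1·1·125 = 125
Sum: F(4, 4, 5) = (192) + (-192) + (-160) + (80) + (100) + (192) + (100) + (125) = 437.
Reducing mod 7: 437 ≡ 3 (mod 7).
Since F(a, b, c) ≡ 3 ≠ 0 (mod 7), P does NOT lie on the curve.


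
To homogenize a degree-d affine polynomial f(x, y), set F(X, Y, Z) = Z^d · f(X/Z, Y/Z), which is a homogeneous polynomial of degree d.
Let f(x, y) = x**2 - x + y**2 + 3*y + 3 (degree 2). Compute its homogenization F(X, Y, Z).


F(X, Y, Z) = X**2 - X*Z + Y**2 + 3*Y*Z + 3*Z**2

deg(f) = 2.
Substitute x = X/Z, y = Y/Z into f, then multiply by Z^2.
  monomial 1·x^2·y^0 ↦ 1·X^2·Y^0·Z^0.
  monomial -1·x^1·y^0 ↦ -1·X^1·Y^0·Z^1.
  monomial 1·x^0·y^2 ↦ 1·X^0·Y^2·Z^0.
  monomial 3·x^0·y^1 ↦ 3·X^0·Y^1·Z^1.
  monomial 3·x^0·y^0 ↦ 3·X^0·Y^0·Z^2.
Collecting: F(X, Y, Z) = X**2 - X*Z + Y**2 + 3*Y*Z + 3*Z**2.


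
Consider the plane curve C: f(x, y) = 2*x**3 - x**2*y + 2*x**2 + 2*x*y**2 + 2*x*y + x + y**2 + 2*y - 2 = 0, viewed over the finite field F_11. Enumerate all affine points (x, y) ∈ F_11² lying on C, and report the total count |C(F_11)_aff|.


Affine F_11-points: {(0, 4), (0, 5), (3, 2), (3, 6), (4, 1), (4, 7), (5, 3), (7, 3), (7, 8), (8, 5), (8, 10), (10, 5)}; count = 12.

For each of the 121 pairs (x, y) ∈ F_11², evaluate f(x, y) mod 11. Record the zeros.
  x = 0: [0↦9, 1↦1, 2↦6, 3↦2, 4↦0, 5↦0, 6↦2, 7↦6, 8↦1, 9↦9, 10↦8]  zeros at y ∈ {4, 5}
  x = 1: [0↦3, 1↦9, 2↦10, 3↦6, 4↦8, 5↦5, 6↦8, 7↦6, 8↦10, 9↦9, 10↦3]  zeros at y ∈ ∅
  x = 2: [0↦2, 1↦9, 2↦4, 3↦9, 4↦2, 5↦5, 6↦7, 7↦8, 8↦8, 9↦7, 10↦5]  zeros at y ∈ ∅
  x = 3: [0↦7, 1↦2, 2↦0, 3↦1, 4↦5, 5↦1, 6↦0, 7↦2, 8↦7, 9↦4, 10↦4]  zeros at y ∈ {2, 6}
  x = 4: [0↦8, 1↦0, 2↦10, 3↦5, 4↦7, 5↦5, 6↦10, 7↦0, 8↦8, 9↦1, 10↦1]  zeros at y ∈ {1, 7}
  x = 5: [0↦6, 1↦4, 2↦2, 3↦0, 4↦9, 5↦7, 6↦5, 7↦3, 8↦1, 9↦10, 10↦8]  zeros at y ∈ {3}
  x = 6: [0↦2, 1↦4, 2↦10, 3↦9, 4↦1, 5↦8, 6↦8, 7↦1, 8↦9, 9↦10, 10↦4]  zeros at y ∈ ∅
  x = 7: [0↦8, 1↦1, 2↦2, 3↦0, 4↦6, 5↦9, 6↦9, 7↦6, 8↦0, 9↦2, 10↦1]  zeros at y ∈ {3, 8}
  x = 8: [0↦3, 1↦7, 2↦1, 3↦7, 4↦3, 5↦0, 6↦9, 7↦8, 8↦8, 9↦9, 10↦0]  zeros at y ∈ {5, 10}
  x = 9: [0↦10, 1↦1, 2↦8, 3↦9, 4↦4, 5↦4, 6↦9, 7↦8, 8↦1, 9↦10, 10↦2]  zeros at y ∈ ∅
  x = 10: [0↦8, 1↦6, 2↦2, 3↦7, 4↦10, 5↦0, 6↦10, 7↦7, 8↦2, 9↦6, 10↦8]  zeros at y ∈ {5}
Collecting zeros: affine points = {(0, 4), (0, 5), (3, 2), (3, 6), (4, 1), (4, 7), (5, 3), (7, 3), (7, 8), (8, 5), (8, 10), (10, 5)}.
Total count |C(F_11)_aff| = 12.


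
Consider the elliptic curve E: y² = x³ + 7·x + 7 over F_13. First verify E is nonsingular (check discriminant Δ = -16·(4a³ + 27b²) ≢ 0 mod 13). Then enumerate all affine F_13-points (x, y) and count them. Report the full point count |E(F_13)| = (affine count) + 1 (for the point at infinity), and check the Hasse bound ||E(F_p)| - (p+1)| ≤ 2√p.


Affine points = {(2, 4), (2, 9), (3, 4), (3, 9), (7, 3), (7, 10), (8, 4), (8, 9), (12, 5), (12, 8)}; affine count = 10; |E(F_13)| = 11.

Discriminant check: Δ ∝ 4a³ + 27b² = 4·7³ + 27·7² = 4·343 + 27·49 ≡ 4 (mod 13). Nonzero ⇒ E is nonsingular.
For each x ∈ F_13, compute rhs = x³ + 7·x + 7 mod 13, then count y ∈ F_13 with y² ≡ rhs.
  x = 0: rhs = 7, matching y values: none (0 points).
  x = 1: rhs = 2, matching y values: none (0 points).
  x = 2: rhs = 3, matching y values: 4, 9 (2 points).
  x = 3: rhs = 3, matching y values: 4, 9 (2 points).
  x = 4: rhs = 8, matching y values: none (0 points).
  x = 5: rhs = 11, matching y values: none (0 points).
  x = 6: rhs = 5, matching y values: none (0 points).
  x = 7: rhs = 9, matching y values: 3, 10 (2 points).
  x = 8: rhs = 3, matching y values: 4, 9 (2 points).
  x = 9: rhs = 6, matching y values: none (0 points).
  x = 10: rhs = 11, matching y values: none (0 points).
  x = 11: rhs = 11, matching y values: none (0 points).
  x = 12: rhs = 12, matching y values: 5, 8 (2 points).
Total affine count: 10.
Full point count |E(F_13)| = 10 + 1 = 11.
Hasse bound: |11 − (13+1)| = |-3| = 3 ≤ 2√13 ≈ 7.2111 ✓.


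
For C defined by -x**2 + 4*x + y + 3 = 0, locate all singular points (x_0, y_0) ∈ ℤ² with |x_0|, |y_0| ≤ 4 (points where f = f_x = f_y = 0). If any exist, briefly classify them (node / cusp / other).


No singular points in the scanned grid; C is smooth there.

Compute partial derivatives:
  f_x = 4 - 2*x.
  f_y = 1.
f_y = 1 is a nonzero constant, so f_y never vanishes: no point (x, y) can satisfy f = f_x = f_y = 0. In particular no (x, y) ∈ {−4, ..., 4}² is singular; the curve is smooth.


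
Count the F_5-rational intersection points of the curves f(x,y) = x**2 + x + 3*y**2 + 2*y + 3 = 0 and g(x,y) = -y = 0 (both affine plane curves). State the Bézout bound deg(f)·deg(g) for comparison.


Common zeros: {(1, 0), (3, 0)}; count = 2; Bézout bound = 2.

deg(f) = 2, deg(g) = 1, so Bézout bound = 2.
Scan x ∈ F_5. For each x, list the y ∈ F_5 with f(x, y) ≡ 0 and those with g(x, y) ≡ 0 (mod 5); the common zeros in that column are the intersection.
  x = 0: f ≡ 0 at y ∈ ∅; g ≡ 0 at y ∈ {0}; common: ∅.
  x = 1: f ≡ 0 at y ∈ {0, 1}; g ≡ 0 at y ∈ {0}; common: {0}.
  x = 2: f ≡ 0 at y ∈ {2, 4}; g ≡ 0 at y ∈ {0}; common: ∅.
  x = 3: f ≡ 0 at y ∈ {0, 1}; g ≡ 0 at y ∈ {0}; common: {0}.
  x = 4: f ≡ 0 at y ∈ ∅; g ≡ 0 at y ∈ {0}; common: ∅.
Collecting: common zeros = {(1, 0), (3, 0)}, so the count is 2.
Comparison with the Bézout bound: 2 ≤ 2 = deg(f)·deg(g), as expected for curves with no common component (the bound is attained).


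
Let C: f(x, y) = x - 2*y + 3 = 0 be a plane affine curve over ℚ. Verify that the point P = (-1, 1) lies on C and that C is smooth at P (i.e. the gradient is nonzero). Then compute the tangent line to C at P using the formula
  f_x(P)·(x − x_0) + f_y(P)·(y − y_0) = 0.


Tangent line at P: x - 2*y + 3 = 0.

Step 1: f(-1, 1) = 0, so P lies on C.
Step 2: partial derivatives
  f_x(x, y) = 1, f_y(x, y) = -2.
  f_x(P) = 1, f_y(P) = -2 (gradient nonzero, so P is smooth).
Step 3: tangent line at P: 1·(x − -1) + -2·(y − 1) = 0.
Expanding: x - 2*y + 3 = 0.


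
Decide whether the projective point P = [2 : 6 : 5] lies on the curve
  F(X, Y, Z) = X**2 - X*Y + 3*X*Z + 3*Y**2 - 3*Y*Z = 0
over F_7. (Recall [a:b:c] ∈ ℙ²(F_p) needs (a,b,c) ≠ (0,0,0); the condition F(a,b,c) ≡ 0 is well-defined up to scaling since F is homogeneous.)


F(2,6,5) ≡ 5 (mod 7); P is NOT on the curve.

Evaluate F(2, 6, 5) term-by-term (mod 7).
  X**2 ↦ 1·4·1·1 = 4
  -X*Y ↦ -1·2·6·1 = -12
  3*X*Z ↦ 3·2·1·5 = 30
  3*Y**2 ↦ 3·1·36·1 = 108
  -3*Y*Z ↦ -3·1·6·5 = -90
Sum: F(2, 6, 5) = (4) + (-12) + (30) + (108) + (-90) = 40.
Reducing mod 7: 40 ≡ 5 (mod 7).
Since F(a, b, c) ≡ 5 ≠ 0 (mod 7), P does NOT lie on the curve.


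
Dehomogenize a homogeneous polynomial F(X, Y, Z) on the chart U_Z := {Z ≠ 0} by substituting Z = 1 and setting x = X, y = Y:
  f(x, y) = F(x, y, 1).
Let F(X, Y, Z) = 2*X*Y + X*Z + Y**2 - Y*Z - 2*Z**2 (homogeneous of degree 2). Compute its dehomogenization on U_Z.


f(x, y) = 2*x*y + x + y**2 - y - 2

On U_Z we set Z = 1. Each monomial c·X^i·Y^j·Z^k in F becomes c·x^i·y^j·1^k = c·x^i·y^j.
Substituting Z = 1: F(X, Y, 1) = 2*x*y + x + y**2 - y - 2.
Note: deg(f) ≤ deg(F) = 2; strict inequality happens when F is divisible by Z (lost terms).


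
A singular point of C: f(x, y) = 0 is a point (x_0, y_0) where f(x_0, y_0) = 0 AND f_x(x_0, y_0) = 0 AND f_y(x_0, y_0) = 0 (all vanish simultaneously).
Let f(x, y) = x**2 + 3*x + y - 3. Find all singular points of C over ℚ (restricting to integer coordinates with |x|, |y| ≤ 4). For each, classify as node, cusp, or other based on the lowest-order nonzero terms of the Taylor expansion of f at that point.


No singular points in the scanned grid; C is smooth there.

Compute partial derivatives:
  f_x = 2*x + 3.
  f_y = 1.
f_y = 1 is a nonzero constant, so f_y never vanishes: no point (x, y) can satisfy f = f_x = f_y = 0. In particular no (x, y) ∈ {−4, ..., 4}² is singular; the curve is smooth.


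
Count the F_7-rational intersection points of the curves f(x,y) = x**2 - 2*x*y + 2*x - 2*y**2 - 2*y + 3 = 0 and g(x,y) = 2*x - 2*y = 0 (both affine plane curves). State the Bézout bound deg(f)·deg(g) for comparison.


Common zeros: {(1, 1), (6, 6)}; count = 2; Bézout bound = 2.

deg(f) = 2, deg(g) = 1, so Bézout bound = 2.
Scan x ∈ F_7. For each x, list the y ∈ F_7 with f(x, y) ≡ 0 and those with g(x, y) ≡ 0 (mod 7); the common zeros in that column are the intersection.
  x = 0: f ≡ 0 at y ∈ {3}; g ≡ 0 at y ∈ {0}; common: ∅.
  x = 1: f ≡ 0 at y ∈ {1, 4}; g ≡ 0 at y ∈ {1}; common: {1}.
  x = 2: f ≡ 0 at y ∈ ∅; g ≡ 0 at y ∈ {2}; common: ∅.
  x = 3: f ≡ 0 at y ∈ ∅; g ≡ 0 at y ∈ {3}; common: ∅.
  x = 4: f ≡ 0 at y ∈ {3, 6}; g ≡ 0 at y ∈ {4}; common: ∅.
  x = 5: f ≡ 0 at y ∈ {4}; g ≡ 0 at y ∈ {5}; common: ∅.
  x = 6: f ≡ 0 at y ∈ {1, 6}; g ≡ 0 at y ∈ {6}; common: {6}.
Collecting: common zeros = {(1, 1), (6, 6)}, so the count is 2.
Comparison with the Bézout bound: 2 ≤ 2 = deg(f)·deg(g), as expected for curves with no common component (the bound is attained).


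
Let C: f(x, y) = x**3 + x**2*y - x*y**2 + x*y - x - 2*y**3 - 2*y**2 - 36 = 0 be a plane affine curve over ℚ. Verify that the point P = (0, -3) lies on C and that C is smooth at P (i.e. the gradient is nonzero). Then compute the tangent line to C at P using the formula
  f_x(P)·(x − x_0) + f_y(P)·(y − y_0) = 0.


Tangent line at P: -13*x - 42*y - 126 = 0.

Step 1: f(0, -3) = 0, so P lies on C.
Step 2: partial derivatives
  f_x(x, y) = 3*x**2 + 2*x*y - y**2 + y - 1, f_y(x, y) = x**2 - 2*x*y + x - 6*y**2 - 4*y.
  f_x(P) = -13, f_y(P) = -42 (gradient nonzero, so P is smooth).
Step 3: tangent line at P: -13·(x − 0) + -42·(y − -3) = 0.
Expanding: -13*x - 42*y - 126 = 0.


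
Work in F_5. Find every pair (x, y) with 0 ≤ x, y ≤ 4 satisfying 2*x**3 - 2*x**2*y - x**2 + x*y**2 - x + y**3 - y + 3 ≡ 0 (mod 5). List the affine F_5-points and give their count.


Affine F_5-points: {(1, 3), (3, 0), (3, 1), (4, 3)}; count = 4.

For each of the 25 pairs (x, y) ∈ F_5², evaluate f(x, y) mod 5. Record the zeros.
  x = 0: [0↦3, 1↦3, 2↦4, 3↦2, 4↦3]  zeros at y ∈ ∅
  x = 1: [0↦3, 1↦2, 2↦4, 3↦0, 4↦1]  zeros at y ∈ {3}
  x = 2: [0↦3, 1↦2, 2↦1, 3↦1, 4↦3]  zeros at y ∈ ∅
  x = 3: [0↦0, 1↦0, 2↦2, 3↦2, 4↦1]  zeros at y ∈ {0, 1}
  x = 4: [0↦1, 1↦3, 2↦4, 3↦0, 4↦2]  zeros at y ∈ {3}
Collecting zeros: affine points = {(1, 3), (3, 0), (3, 1), (4, 3)}.
Total count |C(F_5)_aff| = 4.


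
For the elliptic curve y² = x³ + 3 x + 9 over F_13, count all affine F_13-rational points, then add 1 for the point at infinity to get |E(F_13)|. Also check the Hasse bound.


Affine points = {(0, 3), (0, 10), (1, 0), (2, 6), (2, 7), (6, 3), (6, 10), (7, 3), (7, 10), (8, 5), (8, 8), (10, 5), (10, 8)}; affine count = 13; |E(F_13)| = 14.

Discriminant check: Δ ∝ 4a³ + 27b² = 4·3³ + 27·9² = 4·27 + 27·81 ≡ 7 (mod 13). Nonzero ⇒ E is nonsingular.
For each x ∈ F_13, compute rhs = x³ + 3·x + 9 mod 13, then count y ∈ F_13 with y² ≡ rhs.
  x = 0: rhs = 9, matching y values: 3, 10 (2 points).
  x = 1: rhs = 0, matching y values: 0 (1 points).
  x = 2: rhs = 10, matching y values: 6, 7 (2 points).
  x = 3: rhs = 6, matching y values: none (0 points).
  x = 4: rhs = 7, matching y values: none (0 points).
  x = 5: rhs = 6, matching y values: none (0 points).
  x = 6: rhs = 9, matching y values: 3, 10 (2 points).
  x = 7: rhs = 9, matching y values: 3, 10 (2 points).
  x = 8: rhs = 12, matching y values: 5, 8 (2 points).
  x = 9: rhs = 11, matching y values: none (0 points).
  x = 10: rhs = 12, matching y values: 5, 8 (2 points).
  x = 11: rhs = 8, matching y values: none (0 points).
  x = 12: rhs = 5, matching y values: none (0 points).
Total affine count: 13.
Full point count |E(F_13)| = 13 + 1 = 14.
Hasse bound: |14 − (13+1)| = |0| = 0 ≤ 2√13 ≈ 7.2111 ✓.


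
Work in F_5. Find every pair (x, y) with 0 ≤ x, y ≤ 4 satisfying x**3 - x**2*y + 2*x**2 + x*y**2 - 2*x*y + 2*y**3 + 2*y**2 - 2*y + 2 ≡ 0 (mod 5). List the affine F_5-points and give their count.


Affine F_5-points: {(1, 0), (1, 1), (2, 2), (2, 4), (3, 3), (4, 1)}; count = 6.

For each of the 25 pairs (x, y) ∈ F_5², evaluate f(x, y) mod 5. Record the zeros.
  x = 0: [0↦2, 1↦4, 2↦2, 3↦3, 4↦4]  zeros at y ∈ ∅
  x = 1: [0↦0, 1↦0, 2↦3, 3↦1, 4↦1]  zeros at y ∈ {0, 1}
  x = 2: [0↦3, 1↦4, 2↦0, 3↦3, 4↦0]  zeros at y ∈ {2, 4}
  x = 3: [0↦2, 1↦2, 2↦4, 3↦0, 4↦2]  zeros at y ∈ {3}
  x = 4: [0↦3, 1↦0, 2↦1, 3↦3, 4↦3]  zeros at y ∈ {1}
Collecting zeros: affine points = {(1, 0), (1, 1), (2, 2), (2, 4), (3, 3), (4, 1)}.
Total count |C(F_5)_aff| = 6.


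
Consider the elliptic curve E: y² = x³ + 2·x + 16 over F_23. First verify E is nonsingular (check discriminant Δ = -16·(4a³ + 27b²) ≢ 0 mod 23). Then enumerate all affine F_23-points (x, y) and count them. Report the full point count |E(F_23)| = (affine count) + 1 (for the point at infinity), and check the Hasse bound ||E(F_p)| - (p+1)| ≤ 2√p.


Affine points = {(0, 4), (0, 19), (3, 7), (3, 16), (5, 6), (5, 17), (9, 2), (9, 21), (10, 1), (10, 22), (11, 9), (11, 14), (13, 10), (13, 13), (16, 2), (16, 21), (17, 8), (17, 15), (19, 6), (19, 17), (20, 11), (20, 12), (21, 2), (21, 21), (22, 6), (22, 17)}; affine count = 26; |E(F_23)| = 27.

Discriminant check: Δ ∝ 4a³ + 27b² = 4·2³ + 27·16² = 4·8 + 27·256 ≡ 21 (mod 23). Nonzero ⇒ E is nonsingular.
For each x ∈ F_23, compute rhs = x³ + 2·x + 16 mod 23, then count y ∈ F_23 with y² ≡ rhs.
  x = 0: rhs = 16, matching y values: 4, 19 (2 points).
  x = 1: rhs = 19, matching y values: none (0 points).
  x = 2: rhs = 5, matching y values: none (0 points).
  x = 3: rhs = 3, matching y values: 7, 16 (2 points).
  x = 4: rhs = 19, matching y values: none (0 points).
  x = 5: rhs = 13, matching y values: 6, 17 (2 points).
  x = 6: rhs = 14, matching y values: none (0 points).
  x = 7: rhs = 5, matching y values: none (0 points).
  x = 8: rhs = 15, matching y values: none (0 points).
  x = 9: rhs = 4, matching y values: 2, 21 (2 points).
  x = 10: rhs = 1, matching y values: 1, 22 (2 points).
  x = 11: rhs = 12, matching y values: 9, 14 (2 points).
  x = 12: rhs = 20, matching y values: none (0 points).
  x = 13: rhs = 8, matching y values: 10, 13 (2 points).
  x = 14: rhs = 5, matching y values: none (0 points).
  x = 15: rhs = 17, matching y values: none (0 points).
  x = 16: rhs = 4, matching y values: 2, 21 (2 points).
  x = 17: rhs = 18, matching y values: 8, 15 (2 points).
  x = 18: rhs = 19, matching y values: none (0 points).
  x = 19: rhs = 13, matching y values: 6, 17 (2 points).
  x = 20: rhs = 6, matching y values: 11, 12 (2 points).
  x = 21: rhs = 4, matching y values: 2, 21 (2 points).
  x = 22: rhs = 13, matching y values: 6, 17 (2 points).
Total affine count: 26.
Full point count |E(F_23)| = 26 + 1 = 27.
Hasse bound: |27 − (23+1)| = |3| = 3 ≤ 2√23 ≈ 9.5917 ✓.


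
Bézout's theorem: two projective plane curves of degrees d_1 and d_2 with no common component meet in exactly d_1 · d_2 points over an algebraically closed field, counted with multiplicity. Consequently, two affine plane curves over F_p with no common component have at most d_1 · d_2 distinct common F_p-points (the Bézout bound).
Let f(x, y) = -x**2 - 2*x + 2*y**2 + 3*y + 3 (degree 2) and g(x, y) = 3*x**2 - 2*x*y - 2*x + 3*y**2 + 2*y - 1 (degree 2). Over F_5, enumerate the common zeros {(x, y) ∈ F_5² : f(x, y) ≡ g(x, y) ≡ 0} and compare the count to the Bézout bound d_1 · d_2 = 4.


Common zeros: {(1, 0), (3, 3)}; count = 2; Bézout bound = 4.

deg(f) = 2, deg(g) = 2, so Bézout bound = 4.
Scan x ∈ F_5. For each x, list the y ∈ F_5 with f(x, y) ≡ 0 and those with g(x, y) ≡ 0 (mod 5); the common zeros in that column are the intersection.
  x = 0: f ≡ 0 at y ∈ {3}; g ≡ 0 at y ∈ {2, 4}; common: ∅.
  x = 1: f ≡ 0 at y ∈ {0, 1}; g ≡ 0 at y ∈ {0}; common: {0}.
  x = 2: f ≡ 0 at y ∈ {0, 1}; g ≡ 0 at y ∈ {2}; common: ∅.
  x = 3: f ≡ 0 at y ∈ {3}; g ≡ 0 at y ∈ {0, 3}; common: {3}.
  x = 4: f ≡ 0 at y ∈ ∅; g ≡ 0 at y ∈ ∅; common: ∅.
Collecting: common zeros = {(1, 0), (3, 3)}, so the count is 2.
Comparison with the Bézout bound: 2 ≤ 4 = deg(f)·deg(g), as expected for curves with no common component (the affine F_5-count falls short of the bound because intersections may lie at infinity, over extension fields, or carry multiplicity).
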